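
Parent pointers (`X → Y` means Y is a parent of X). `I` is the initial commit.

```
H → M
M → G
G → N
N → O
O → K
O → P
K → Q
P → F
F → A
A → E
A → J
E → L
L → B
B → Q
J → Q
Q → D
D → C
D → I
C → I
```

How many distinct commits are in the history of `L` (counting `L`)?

Walking parent pointers from L: reachable set = {B, C, D, I, L, Q}.
That is 6 commits.

6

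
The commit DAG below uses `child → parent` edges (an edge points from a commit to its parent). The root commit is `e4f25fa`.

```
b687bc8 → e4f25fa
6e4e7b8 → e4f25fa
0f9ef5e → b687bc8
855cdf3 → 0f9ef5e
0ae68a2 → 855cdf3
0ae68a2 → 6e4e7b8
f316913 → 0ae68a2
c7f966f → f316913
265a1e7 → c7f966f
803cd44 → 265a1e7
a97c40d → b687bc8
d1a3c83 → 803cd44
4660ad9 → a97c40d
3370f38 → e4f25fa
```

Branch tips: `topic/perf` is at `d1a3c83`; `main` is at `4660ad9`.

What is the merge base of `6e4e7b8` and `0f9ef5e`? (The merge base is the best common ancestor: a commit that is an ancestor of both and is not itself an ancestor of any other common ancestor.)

Ancestors of 6e4e7b8: {6e4e7b8, e4f25fa}.
Ancestors of 0f9ef5e: {0f9ef5e, b687bc8, e4f25fa}.
Common ancestors: {e4f25fa}.
The only common ancestor is e4f25fa, so it is the merge base.

e4f25fa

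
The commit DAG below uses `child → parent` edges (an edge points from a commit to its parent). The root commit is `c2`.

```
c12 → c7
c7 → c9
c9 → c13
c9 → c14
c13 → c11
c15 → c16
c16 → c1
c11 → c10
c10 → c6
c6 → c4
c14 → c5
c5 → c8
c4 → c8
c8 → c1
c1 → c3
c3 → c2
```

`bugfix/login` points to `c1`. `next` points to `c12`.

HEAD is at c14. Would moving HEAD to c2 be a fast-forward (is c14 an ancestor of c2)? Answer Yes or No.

No

A fast-forward from c14 to c2 is possible iff c14 is an ancestor of c2.
Ancestors of c2: {c2}.
c14 is not among them, so fast-forward is not possible.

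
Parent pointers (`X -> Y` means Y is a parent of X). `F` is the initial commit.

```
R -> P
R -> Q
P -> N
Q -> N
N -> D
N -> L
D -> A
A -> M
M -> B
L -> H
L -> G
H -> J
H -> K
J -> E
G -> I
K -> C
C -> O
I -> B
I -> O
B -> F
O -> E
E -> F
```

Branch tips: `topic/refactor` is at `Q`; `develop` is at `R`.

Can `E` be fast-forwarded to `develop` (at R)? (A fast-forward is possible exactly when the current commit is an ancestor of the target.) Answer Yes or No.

Yes

A fast-forward from E to R is possible iff E is an ancestor of R.
Ancestors of R: {A, B, C, D, E, F, G, H, I, J, K, L, M, N, O, P, Q, R}.
E is among them, so fast-forward is possible.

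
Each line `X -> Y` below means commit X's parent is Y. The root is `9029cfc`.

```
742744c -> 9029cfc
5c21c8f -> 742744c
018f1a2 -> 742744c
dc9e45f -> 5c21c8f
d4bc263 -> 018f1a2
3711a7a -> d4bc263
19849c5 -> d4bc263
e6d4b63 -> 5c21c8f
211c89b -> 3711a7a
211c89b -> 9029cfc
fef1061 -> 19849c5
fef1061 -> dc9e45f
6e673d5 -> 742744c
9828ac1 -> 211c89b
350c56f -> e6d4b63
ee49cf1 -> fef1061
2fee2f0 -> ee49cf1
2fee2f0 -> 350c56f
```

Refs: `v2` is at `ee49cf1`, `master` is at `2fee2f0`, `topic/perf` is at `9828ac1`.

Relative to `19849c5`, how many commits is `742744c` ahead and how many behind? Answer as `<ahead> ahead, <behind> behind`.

Reachable from 742744c: {742744c, 9029cfc}.
Reachable from 19849c5: {018f1a2, 19849c5, 742744c, 9029cfc, d4bc263}.
Only in 742744c's history (ahead): {} — 0.
Only in 19849c5's history (behind): {018f1a2, 19849c5, d4bc263} — 3.

0 ahead, 3 behind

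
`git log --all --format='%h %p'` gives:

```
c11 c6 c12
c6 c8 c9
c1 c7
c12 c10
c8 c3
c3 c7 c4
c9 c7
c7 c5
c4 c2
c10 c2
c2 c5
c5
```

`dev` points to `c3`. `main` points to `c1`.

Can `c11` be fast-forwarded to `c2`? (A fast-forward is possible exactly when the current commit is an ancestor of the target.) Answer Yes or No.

No

A fast-forward from c11 to c2 is possible iff c11 is an ancestor of c2.
Ancestors of c2: {c2, c5}.
c11 is not among them, so fast-forward is not possible.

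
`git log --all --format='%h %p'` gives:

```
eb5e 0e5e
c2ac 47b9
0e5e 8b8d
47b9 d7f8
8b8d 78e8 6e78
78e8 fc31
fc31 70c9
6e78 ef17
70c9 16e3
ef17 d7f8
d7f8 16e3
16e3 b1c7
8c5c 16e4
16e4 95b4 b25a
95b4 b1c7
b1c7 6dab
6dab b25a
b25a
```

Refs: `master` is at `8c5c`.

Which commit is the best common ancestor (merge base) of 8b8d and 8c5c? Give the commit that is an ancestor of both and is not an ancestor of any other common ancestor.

Ancestors of 8b8d: {16e3, 6dab, 6e78, 70c9, 78e8, 8b8d, b1c7, b25a, d7f8, ef17, fc31}.
Ancestors of 8c5c: {16e4, 6dab, 8c5c, 95b4, b1c7, b25a}.
Common ancestors: {6dab, b1c7, b25a}.
Among these, b1c7 is not an ancestor of any other common ancestor — it is the merge base.

b1c7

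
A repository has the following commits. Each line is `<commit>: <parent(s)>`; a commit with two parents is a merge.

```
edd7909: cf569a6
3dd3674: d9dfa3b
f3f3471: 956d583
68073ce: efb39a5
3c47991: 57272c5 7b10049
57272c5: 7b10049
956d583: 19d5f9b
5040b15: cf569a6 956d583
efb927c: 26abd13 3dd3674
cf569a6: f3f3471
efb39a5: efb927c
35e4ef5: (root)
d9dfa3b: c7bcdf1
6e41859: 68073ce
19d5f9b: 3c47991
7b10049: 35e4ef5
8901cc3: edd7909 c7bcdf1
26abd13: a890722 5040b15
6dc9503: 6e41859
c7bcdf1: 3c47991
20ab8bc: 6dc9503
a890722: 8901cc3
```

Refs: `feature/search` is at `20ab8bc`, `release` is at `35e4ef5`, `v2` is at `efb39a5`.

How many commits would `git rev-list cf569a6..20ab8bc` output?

14

Reachable from 20ab8bc: {19d5f9b, 20ab8bc, 26abd13, 35e4ef5, 3c47991, 3dd3674, 5040b15, 57272c5, 68073ce, 6dc9503, 6e41859, 7b10049, 8901cc3, 956d583, a890722, c7bcdf1, cf569a6, d9dfa3b, edd7909, efb39a5, efb927c, f3f3471}.
Reachable from cf569a6: {19d5f9b, 35e4ef5, 3c47991, 57272c5, 7b10049, 956d583, cf569a6, f3f3471}.
In 20ab8bc's history but not cf569a6's: {20ab8bc, 26abd13, 3dd3674, 5040b15, 68073ce, 6dc9503, 6e41859, 8901cc3, a890722, c7bcdf1, d9dfa3b, edd7909, efb39a5, efb927c} — 14 commits.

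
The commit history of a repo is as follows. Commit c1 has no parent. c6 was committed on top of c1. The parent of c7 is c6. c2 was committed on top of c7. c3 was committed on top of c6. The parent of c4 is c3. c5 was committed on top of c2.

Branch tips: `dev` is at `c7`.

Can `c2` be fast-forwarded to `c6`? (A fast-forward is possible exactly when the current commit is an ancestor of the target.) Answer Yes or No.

A fast-forward from c2 to c6 is possible iff c2 is an ancestor of c6.
Ancestors of c6: {c1, c6}.
c2 is not among them, so fast-forward is not possible.

No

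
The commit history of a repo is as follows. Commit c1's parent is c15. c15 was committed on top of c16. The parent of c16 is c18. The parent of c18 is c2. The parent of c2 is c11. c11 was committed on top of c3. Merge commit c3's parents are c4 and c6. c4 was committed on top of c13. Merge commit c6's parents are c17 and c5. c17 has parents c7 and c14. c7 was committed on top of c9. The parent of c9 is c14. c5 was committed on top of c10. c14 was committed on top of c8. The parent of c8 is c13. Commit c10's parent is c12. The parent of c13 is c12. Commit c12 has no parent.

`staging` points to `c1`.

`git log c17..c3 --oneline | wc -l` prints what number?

Reachable from c3: {c10, c12, c13, c14, c17, c3, c4, c5, c6, c7, c8, c9}.
Reachable from c17: {c12, c13, c14, c17, c7, c8, c9}.
In c3's history but not c17's: {c10, c3, c4, c5, c6} — 5 commits.

5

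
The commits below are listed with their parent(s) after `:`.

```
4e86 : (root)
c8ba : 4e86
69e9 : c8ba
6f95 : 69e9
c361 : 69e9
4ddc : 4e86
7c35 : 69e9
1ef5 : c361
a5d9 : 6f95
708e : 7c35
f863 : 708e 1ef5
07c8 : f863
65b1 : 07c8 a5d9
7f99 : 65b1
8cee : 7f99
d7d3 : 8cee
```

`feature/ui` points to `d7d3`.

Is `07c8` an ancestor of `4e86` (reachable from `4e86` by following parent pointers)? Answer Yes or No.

Ancestors of 4e86: {4e86}.
07c8 is not in that set, so it is not an ancestor of 4e86.

No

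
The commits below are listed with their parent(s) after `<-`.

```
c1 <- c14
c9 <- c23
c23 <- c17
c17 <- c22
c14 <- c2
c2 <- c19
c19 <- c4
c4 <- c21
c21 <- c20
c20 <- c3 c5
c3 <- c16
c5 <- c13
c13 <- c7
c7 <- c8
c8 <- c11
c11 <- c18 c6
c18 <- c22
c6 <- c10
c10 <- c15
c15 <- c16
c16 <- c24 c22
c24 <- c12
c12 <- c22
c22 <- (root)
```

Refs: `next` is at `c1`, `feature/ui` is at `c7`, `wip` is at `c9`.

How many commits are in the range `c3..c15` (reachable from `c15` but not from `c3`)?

1

Reachable from c15: {c12, c15, c16, c22, c24}.
Reachable from c3: {c12, c16, c22, c24, c3}.
In c15's history but not c3's: {c15} — 1 commit.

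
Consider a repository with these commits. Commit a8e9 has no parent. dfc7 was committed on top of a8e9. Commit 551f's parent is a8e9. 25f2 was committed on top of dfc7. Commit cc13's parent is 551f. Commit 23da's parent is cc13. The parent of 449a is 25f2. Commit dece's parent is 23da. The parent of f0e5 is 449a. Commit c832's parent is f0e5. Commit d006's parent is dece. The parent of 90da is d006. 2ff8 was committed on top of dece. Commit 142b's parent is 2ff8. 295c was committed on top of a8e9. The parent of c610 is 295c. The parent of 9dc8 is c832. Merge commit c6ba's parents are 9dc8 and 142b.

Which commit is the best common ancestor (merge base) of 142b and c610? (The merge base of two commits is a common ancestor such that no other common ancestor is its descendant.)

Ancestors of 142b: {142b, 23da, 2ff8, 551f, a8e9, cc13, dece}.
Ancestors of c610: {295c, a8e9, c610}.
Common ancestors: {a8e9}.
The only common ancestor is a8e9, so it is the merge base.

a8e9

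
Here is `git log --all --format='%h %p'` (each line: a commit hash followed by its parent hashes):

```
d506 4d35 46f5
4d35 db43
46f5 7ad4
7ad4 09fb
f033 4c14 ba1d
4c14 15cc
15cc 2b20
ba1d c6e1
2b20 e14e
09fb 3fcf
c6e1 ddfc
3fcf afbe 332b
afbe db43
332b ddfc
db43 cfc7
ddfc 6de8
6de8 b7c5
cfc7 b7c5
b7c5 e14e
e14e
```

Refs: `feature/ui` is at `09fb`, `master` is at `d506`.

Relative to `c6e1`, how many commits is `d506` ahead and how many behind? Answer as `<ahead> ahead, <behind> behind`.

Reachable from d506: {09fb, 332b, 3fcf, 46f5, 4d35, 6de8, 7ad4, afbe, b7c5, cfc7, d506, db43, ddfc, e14e}.
Reachable from c6e1: {6de8, b7c5, c6e1, ddfc, e14e}.
Only in d506's history (ahead): {09fb, 332b, 3fcf, 46f5, 4d35, 7ad4, afbe, cfc7, d506, db43} — 10.
Only in c6e1's history (behind): {c6e1} — 1.

10 ahead, 1 behind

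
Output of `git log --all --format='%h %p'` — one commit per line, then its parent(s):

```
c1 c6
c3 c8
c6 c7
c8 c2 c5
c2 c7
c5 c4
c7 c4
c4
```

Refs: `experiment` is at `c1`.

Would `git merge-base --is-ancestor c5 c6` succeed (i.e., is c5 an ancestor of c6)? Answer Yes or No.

No

Ancestors of c6: {c4, c6, c7}.
c5 is not in that set, so it is not an ancestor of c6.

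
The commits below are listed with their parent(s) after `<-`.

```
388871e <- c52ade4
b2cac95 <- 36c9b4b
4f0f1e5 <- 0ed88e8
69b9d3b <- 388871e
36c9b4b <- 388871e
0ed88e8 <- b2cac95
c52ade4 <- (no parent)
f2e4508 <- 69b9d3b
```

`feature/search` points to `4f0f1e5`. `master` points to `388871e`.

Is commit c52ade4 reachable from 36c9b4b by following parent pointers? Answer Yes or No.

Yes

Ancestors of 36c9b4b (commits reachable by following parents): {36c9b4b, 388871e, c52ade4}.
c52ade4 is in that set, so it is an ancestor of 36c9b4b.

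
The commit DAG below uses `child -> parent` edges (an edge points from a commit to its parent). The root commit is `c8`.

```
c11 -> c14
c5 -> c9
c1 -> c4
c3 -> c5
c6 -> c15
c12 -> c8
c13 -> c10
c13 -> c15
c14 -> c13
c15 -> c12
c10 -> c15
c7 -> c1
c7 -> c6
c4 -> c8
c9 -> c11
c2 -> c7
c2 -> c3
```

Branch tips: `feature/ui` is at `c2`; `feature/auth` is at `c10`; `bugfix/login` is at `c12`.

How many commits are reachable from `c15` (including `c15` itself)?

Walking parent pointers from c15: reachable set = {c12, c15, c8}.
That is 3 commits.

3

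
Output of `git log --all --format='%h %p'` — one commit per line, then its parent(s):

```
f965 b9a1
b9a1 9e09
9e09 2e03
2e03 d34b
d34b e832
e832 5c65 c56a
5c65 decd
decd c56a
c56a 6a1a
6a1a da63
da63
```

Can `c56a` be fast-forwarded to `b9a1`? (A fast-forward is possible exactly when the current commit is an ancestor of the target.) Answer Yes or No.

A fast-forward from c56a to b9a1 is possible iff c56a is an ancestor of b9a1.
Ancestors of b9a1: {2e03, 5c65, 6a1a, 9e09, b9a1, c56a, d34b, da63, decd, e832}.
c56a is among them, so fast-forward is possible.

Yes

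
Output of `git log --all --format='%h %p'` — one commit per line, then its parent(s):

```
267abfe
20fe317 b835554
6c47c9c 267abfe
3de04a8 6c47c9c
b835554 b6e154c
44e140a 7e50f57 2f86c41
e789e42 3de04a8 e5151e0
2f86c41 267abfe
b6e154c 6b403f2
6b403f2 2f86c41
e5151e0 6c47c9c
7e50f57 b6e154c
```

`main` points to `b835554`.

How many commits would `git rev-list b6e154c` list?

Walking parent pointers from b6e154c: reachable set = {267abfe, 2f86c41, 6b403f2, b6e154c}.
That is 4 commits.

4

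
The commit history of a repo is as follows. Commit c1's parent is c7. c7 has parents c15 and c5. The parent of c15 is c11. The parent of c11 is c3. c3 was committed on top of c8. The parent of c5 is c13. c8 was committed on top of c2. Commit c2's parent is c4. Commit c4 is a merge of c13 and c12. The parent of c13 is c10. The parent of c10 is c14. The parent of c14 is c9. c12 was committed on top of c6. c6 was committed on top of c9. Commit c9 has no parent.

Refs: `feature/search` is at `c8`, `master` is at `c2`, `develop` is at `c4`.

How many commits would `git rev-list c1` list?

15

Walking parent pointers from c1: reachable set = {c1, c10, c11, c12, c13, c14, c15, c2, c3, c4, c5, c6, c7, c8, c9}.
That is 15 commits.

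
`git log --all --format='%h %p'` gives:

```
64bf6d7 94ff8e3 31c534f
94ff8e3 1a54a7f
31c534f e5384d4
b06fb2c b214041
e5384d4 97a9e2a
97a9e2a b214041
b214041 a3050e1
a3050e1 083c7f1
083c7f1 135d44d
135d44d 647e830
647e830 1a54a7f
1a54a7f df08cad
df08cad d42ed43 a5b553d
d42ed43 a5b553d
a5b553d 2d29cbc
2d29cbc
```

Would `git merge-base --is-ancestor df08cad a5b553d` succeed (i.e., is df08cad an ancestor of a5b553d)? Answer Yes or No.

No

Ancestors of a5b553d: {2d29cbc, a5b553d}.
df08cad is not in that set, so it is not an ancestor of a5b553d.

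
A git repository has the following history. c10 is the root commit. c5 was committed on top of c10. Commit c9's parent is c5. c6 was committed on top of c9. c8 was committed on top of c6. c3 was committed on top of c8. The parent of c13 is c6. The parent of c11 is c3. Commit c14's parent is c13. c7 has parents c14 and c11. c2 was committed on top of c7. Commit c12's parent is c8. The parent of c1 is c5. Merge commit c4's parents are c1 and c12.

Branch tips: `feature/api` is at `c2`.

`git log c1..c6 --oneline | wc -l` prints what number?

2

Reachable from c6: {c10, c5, c6, c9}.
Reachable from c1: {c1, c10, c5}.
In c6's history but not c1's: {c6, c9} — 2 commits.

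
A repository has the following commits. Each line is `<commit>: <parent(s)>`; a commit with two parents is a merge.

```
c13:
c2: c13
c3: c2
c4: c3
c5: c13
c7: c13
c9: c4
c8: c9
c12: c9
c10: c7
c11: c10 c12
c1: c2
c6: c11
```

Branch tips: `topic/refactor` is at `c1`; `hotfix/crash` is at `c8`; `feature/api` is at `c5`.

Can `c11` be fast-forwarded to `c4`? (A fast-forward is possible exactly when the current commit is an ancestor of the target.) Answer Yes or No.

A fast-forward from c11 to c4 is possible iff c11 is an ancestor of c4.
Ancestors of c4: {c13, c2, c3, c4}.
c11 is not among them, so fast-forward is not possible.

No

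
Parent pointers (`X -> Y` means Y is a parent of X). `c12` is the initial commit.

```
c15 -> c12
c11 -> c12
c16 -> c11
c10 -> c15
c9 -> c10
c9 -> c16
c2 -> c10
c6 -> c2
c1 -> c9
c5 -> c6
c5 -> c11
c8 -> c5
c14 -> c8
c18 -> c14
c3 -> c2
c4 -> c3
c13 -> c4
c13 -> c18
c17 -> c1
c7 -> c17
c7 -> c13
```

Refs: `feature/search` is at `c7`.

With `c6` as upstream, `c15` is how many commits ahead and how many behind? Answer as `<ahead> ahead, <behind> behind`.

Reachable from c15: {c12, c15}.
Reachable from c6: {c10, c12, c15, c2, c6}.
Only in c15's history (ahead): {} — 0.
Only in c6's history (behind): {c10, c2, c6} — 3.

0 ahead, 3 behind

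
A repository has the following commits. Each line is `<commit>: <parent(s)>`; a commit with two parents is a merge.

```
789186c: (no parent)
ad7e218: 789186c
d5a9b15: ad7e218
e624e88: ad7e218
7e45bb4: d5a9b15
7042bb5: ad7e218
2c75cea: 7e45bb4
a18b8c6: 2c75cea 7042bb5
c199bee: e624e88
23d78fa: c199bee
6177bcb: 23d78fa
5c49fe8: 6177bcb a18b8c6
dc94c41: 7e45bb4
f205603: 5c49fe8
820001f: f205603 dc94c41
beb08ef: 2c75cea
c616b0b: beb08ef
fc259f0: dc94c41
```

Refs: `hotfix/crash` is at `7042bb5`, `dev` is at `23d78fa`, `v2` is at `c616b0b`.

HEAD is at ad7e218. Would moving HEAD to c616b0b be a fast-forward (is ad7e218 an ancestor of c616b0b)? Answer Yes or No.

A fast-forward from ad7e218 to c616b0b is possible iff ad7e218 is an ancestor of c616b0b.
Ancestors of c616b0b: {2c75cea, 789186c, 7e45bb4, ad7e218, beb08ef, c616b0b, d5a9b15}.
ad7e218 is among them, so fast-forward is possible.

Yes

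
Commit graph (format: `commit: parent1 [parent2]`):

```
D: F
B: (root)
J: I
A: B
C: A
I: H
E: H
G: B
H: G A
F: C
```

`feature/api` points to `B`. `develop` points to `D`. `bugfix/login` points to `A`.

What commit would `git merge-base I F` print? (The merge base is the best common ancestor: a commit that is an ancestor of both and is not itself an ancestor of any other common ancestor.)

Ancestors of I: {A, B, G, H, I}.
Ancestors of F: {A, B, C, F}.
Common ancestors: {A, B}.
Among these, A is not an ancestor of any other common ancestor — it is the merge base.

A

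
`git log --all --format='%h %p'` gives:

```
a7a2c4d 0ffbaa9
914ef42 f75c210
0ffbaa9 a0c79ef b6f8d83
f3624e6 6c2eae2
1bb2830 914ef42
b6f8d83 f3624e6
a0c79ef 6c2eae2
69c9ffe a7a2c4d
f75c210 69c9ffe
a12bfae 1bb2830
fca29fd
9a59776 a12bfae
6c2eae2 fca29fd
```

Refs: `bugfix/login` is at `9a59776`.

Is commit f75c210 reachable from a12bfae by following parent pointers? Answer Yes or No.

Yes

Ancestors of a12bfae (commits reachable by following parents): {0ffbaa9, 1bb2830, 69c9ffe, 6c2eae2, 914ef42, a0c79ef, a12bfae, a7a2c4d, b6f8d83, f3624e6, f75c210, fca29fd}.
f75c210 is in that set, so it is an ancestor of a12bfae.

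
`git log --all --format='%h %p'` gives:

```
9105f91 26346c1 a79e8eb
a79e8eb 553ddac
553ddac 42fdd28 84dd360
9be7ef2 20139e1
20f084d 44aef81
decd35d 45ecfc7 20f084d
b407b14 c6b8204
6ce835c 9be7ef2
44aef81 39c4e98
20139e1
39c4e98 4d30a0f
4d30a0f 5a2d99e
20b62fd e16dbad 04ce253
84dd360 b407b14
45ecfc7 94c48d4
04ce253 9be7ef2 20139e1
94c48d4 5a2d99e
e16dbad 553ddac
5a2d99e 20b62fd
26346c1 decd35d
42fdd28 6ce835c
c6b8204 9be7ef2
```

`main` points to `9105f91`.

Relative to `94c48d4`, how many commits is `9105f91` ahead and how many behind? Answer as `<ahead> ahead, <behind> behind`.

Reachable from 9105f91: {04ce253, 20139e1, 20b62fd, 20f084d, 26346c1, 39c4e98, 42fdd28, 44aef81, 45ecfc7, 4d30a0f, 553ddac, 5a2d99e, 6ce835c, 84dd360, 9105f91, 94c48d4, 9be7ef2, a79e8eb, b407b14, c6b8204, decd35d, e16dbad}.
Reachable from 94c48d4: {04ce253, 20139e1, 20b62fd, 42fdd28, 553ddac, 5a2d99e, 6ce835c, 84dd360, 94c48d4, 9be7ef2, b407b14, c6b8204, e16dbad}.
Only in 9105f91's history (ahead): {20f084d, 26346c1, 39c4e98, 44aef81, 45ecfc7, 4d30a0f, 9105f91, a79e8eb, decd35d} — 9.
Only in 94c48d4's history (behind): {} — 0.

9 ahead, 0 behind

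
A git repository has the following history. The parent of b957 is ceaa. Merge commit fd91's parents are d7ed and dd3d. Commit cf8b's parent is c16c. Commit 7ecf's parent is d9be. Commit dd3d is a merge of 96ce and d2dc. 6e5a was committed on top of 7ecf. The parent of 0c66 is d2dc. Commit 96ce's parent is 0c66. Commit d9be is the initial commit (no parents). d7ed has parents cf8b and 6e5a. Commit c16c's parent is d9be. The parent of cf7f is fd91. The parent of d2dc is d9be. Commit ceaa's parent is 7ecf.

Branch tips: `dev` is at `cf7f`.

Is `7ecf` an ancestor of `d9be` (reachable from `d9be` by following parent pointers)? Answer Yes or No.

Ancestors of d9be: {d9be}.
7ecf is not in that set, so it is not an ancestor of d9be.

No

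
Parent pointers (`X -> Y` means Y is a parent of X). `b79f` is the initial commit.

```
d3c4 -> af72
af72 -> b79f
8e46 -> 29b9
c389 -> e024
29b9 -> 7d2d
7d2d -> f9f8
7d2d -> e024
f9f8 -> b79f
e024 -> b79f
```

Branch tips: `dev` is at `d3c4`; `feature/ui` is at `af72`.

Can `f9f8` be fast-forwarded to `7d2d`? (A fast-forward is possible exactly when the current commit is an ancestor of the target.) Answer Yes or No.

A fast-forward from f9f8 to 7d2d is possible iff f9f8 is an ancestor of 7d2d.
Ancestors of 7d2d: {7d2d, b79f, e024, f9f8}.
f9f8 is among them, so fast-forward is possible.

Yes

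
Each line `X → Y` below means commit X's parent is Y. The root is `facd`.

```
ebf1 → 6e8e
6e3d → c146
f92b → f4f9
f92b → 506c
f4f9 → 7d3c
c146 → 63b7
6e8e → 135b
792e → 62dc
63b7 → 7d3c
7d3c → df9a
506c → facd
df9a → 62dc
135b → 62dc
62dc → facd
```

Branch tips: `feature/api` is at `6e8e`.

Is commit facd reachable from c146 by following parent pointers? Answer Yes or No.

Ancestors of c146 (commits reachable by following parents): {62dc, 63b7, 7d3c, c146, df9a, facd}.
facd is in that set, so it is an ancestor of c146.

Yes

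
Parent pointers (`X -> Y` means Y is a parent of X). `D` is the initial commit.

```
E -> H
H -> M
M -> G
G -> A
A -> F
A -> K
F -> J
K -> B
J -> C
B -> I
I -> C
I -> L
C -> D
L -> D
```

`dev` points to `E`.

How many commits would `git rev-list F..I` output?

Reachable from I: {C, D, I, L}.
Reachable from F: {C, D, F, J}.
In I's history but not F's: {I, L} — 2 commits.

2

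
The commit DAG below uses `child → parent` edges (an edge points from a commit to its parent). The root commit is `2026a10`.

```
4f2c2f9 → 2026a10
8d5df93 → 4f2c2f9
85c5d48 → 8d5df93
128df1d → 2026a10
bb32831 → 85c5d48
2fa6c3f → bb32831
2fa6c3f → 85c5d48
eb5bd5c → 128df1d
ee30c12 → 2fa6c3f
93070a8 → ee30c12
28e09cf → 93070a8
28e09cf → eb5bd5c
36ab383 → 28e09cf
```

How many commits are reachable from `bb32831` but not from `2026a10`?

Reachable from bb32831: {2026a10, 4f2c2f9, 85c5d48, 8d5df93, bb32831}.
Reachable from 2026a10: {2026a10}.
In bb32831's history but not 2026a10's: {4f2c2f9, 85c5d48, 8d5df93, bb32831} — 4 commits.

4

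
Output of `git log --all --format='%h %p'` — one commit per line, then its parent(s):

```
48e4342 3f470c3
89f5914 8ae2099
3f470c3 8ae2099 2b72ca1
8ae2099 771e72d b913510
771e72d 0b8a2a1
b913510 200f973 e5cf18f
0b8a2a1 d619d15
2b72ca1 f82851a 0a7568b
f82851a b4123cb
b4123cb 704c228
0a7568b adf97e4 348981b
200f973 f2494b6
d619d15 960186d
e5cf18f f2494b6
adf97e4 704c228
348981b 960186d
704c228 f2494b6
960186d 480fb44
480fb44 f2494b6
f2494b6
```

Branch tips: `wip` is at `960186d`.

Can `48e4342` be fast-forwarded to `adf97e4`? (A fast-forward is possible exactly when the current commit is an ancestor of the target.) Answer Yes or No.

No

A fast-forward from 48e4342 to adf97e4 is possible iff 48e4342 is an ancestor of adf97e4.
Ancestors of adf97e4: {704c228, adf97e4, f2494b6}.
48e4342 is not among them, so fast-forward is not possible.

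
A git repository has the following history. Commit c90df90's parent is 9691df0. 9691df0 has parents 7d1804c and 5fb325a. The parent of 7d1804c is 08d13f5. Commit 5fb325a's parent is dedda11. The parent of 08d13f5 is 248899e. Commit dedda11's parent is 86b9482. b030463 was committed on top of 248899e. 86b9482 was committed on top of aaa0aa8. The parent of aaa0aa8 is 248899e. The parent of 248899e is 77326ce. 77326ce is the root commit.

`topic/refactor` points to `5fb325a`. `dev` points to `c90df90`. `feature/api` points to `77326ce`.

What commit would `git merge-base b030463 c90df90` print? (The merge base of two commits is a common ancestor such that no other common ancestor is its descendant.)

248899e

Ancestors of b030463: {248899e, 77326ce, b030463}.
Ancestors of c90df90: {08d13f5, 248899e, 5fb325a, 77326ce, 7d1804c, 86b9482, 9691df0, aaa0aa8, c90df90, dedda11}.
Common ancestors: {248899e, 77326ce}.
Among these, 248899e is not an ancestor of any other common ancestor — it is the merge base.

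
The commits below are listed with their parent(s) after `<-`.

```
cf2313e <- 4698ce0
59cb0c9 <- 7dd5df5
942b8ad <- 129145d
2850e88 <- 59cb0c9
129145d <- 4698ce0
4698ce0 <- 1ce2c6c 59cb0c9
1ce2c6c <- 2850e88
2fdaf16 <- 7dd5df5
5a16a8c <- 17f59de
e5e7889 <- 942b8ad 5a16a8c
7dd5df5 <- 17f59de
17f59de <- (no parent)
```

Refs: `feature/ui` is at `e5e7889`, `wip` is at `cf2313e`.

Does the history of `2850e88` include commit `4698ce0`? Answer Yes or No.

Ancestors of 2850e88: {17f59de, 2850e88, 59cb0c9, 7dd5df5}.
4698ce0 is not in that set, so it is not an ancestor of 2850e88.

No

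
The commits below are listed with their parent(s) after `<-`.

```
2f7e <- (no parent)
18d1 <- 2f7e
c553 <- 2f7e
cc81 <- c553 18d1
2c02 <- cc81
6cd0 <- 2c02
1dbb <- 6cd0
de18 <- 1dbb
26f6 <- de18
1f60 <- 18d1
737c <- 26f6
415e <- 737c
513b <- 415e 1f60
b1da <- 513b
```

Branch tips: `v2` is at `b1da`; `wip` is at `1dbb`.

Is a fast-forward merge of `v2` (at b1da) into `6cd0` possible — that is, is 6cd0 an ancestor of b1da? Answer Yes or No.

Yes

A fast-forward from 6cd0 to b1da is possible iff 6cd0 is an ancestor of b1da.
Ancestors of b1da: {18d1, 1dbb, 1f60, 26f6, 2c02, 2f7e, 415e, 513b, 6cd0, 737c, b1da, c553, cc81, de18}.
6cd0 is among them, so fast-forward is possible.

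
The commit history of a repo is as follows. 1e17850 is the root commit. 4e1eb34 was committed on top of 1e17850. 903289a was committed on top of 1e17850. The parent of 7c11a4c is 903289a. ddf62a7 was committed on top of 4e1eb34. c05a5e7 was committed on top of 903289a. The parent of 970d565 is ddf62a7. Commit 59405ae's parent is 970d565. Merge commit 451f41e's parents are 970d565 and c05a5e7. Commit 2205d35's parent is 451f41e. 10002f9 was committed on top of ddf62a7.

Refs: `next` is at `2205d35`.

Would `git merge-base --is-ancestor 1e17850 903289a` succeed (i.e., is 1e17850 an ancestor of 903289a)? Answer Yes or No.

Yes

Ancestors of 903289a (commits reachable by following parents): {1e17850, 903289a}.
1e17850 is in that set, so it is an ancestor of 903289a.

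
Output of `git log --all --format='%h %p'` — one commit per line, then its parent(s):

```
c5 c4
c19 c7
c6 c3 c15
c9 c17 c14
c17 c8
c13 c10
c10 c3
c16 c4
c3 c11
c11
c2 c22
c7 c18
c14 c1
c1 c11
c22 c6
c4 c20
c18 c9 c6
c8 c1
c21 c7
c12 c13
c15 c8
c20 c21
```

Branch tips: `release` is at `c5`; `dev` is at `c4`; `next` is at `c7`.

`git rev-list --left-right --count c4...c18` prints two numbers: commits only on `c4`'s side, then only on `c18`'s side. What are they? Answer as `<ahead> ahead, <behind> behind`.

Reachable from c4: {c1, c11, c14, c15, c17, c18, c20, c21, c3, c4, c6, c7, c8, c9}.
Reachable from c18: {c1, c11, c14, c15, c17, c18, c3, c6, c8, c9}.
Only in c4's history (ahead): {c20, c21, c4, c7} — 4.
Only in c18's history (behind): {} — 0.

4 ahead, 0 behind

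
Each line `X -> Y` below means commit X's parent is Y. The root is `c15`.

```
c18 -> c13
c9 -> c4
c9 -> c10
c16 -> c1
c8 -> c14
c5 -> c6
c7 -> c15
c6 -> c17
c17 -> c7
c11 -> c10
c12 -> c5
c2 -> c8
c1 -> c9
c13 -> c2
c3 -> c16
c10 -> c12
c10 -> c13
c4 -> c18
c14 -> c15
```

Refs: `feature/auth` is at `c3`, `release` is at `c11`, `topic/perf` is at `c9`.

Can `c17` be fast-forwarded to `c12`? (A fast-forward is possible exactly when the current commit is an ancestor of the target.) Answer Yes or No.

Yes

A fast-forward from c17 to c12 is possible iff c17 is an ancestor of c12.
Ancestors of c12: {c12, c15, c17, c5, c6, c7}.
c17 is among them, so fast-forward is possible.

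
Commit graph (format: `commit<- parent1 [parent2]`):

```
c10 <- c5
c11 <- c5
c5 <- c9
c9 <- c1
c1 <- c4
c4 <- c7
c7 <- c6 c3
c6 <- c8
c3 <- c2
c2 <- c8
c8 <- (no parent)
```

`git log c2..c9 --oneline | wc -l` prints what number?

6

Reachable from c9: {c1, c2, c3, c4, c6, c7, c8, c9}.
Reachable from c2: {c2, c8}.
In c9's history but not c2's: {c1, c3, c4, c6, c7, c9} — 6 commits.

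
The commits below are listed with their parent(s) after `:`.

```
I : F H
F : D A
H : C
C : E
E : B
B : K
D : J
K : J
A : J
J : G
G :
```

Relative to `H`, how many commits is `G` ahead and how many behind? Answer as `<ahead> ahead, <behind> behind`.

Reachable from G: {G}.
Reachable from H: {B, C, E, G, H, J, K}.
Only in G's history (ahead): {} — 0.
Only in H's history (behind): {B, C, E, H, J, K} — 6.

0 ahead, 6 behind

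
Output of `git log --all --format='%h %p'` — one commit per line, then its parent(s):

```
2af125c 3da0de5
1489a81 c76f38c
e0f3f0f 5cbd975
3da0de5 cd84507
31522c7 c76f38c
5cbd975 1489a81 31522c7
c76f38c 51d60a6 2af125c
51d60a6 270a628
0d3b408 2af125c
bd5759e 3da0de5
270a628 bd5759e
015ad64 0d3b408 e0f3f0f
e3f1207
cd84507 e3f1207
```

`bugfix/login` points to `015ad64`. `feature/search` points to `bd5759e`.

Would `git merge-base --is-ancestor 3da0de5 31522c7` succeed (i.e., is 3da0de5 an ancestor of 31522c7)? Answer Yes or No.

Yes

Ancestors of 31522c7 (commits reachable by following parents): {270a628, 2af125c, 31522c7, 3da0de5, 51d60a6, bd5759e, c76f38c, cd84507, e3f1207}.
3da0de5 is in that set, so it is an ancestor of 31522c7.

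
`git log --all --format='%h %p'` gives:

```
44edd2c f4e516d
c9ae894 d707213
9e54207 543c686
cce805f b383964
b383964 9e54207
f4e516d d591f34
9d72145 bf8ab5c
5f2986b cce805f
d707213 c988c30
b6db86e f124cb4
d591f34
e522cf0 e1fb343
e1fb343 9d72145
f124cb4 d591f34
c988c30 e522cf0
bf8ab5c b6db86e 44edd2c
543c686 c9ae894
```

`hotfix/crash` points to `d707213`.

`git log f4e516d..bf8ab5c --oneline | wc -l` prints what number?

Reachable from bf8ab5c: {44edd2c, b6db86e, bf8ab5c, d591f34, f124cb4, f4e516d}.
Reachable from f4e516d: {d591f34, f4e516d}.
In bf8ab5c's history but not f4e516d's: {44edd2c, b6db86e, bf8ab5c, f124cb4} — 4 commits.

4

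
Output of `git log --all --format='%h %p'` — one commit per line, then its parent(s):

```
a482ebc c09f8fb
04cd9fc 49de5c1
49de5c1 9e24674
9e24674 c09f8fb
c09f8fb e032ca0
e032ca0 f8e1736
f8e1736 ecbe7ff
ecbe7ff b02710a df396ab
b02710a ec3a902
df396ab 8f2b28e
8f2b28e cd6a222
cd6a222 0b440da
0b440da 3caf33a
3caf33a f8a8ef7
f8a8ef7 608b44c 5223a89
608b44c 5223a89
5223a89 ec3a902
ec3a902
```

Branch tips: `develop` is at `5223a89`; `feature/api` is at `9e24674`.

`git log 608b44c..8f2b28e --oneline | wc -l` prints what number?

Reachable from 8f2b28e: {0b440da, 3caf33a, 5223a89, 608b44c, 8f2b28e, cd6a222, ec3a902, f8a8ef7}.
Reachable from 608b44c: {5223a89, 608b44c, ec3a902}.
In 8f2b28e's history but not 608b44c's: {0b440da, 3caf33a, 8f2b28e, cd6a222, f8a8ef7} — 5 commits.

5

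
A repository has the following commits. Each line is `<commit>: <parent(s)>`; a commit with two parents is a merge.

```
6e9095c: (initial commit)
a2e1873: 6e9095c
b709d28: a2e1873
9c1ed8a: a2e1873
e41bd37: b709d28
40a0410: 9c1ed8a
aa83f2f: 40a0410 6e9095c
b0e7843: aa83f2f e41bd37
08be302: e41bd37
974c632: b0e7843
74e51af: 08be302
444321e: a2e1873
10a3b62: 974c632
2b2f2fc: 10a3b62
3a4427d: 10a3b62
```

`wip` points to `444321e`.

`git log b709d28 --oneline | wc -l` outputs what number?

3

Walking parent pointers from b709d28: reachable set = {6e9095c, a2e1873, b709d28}.
That is 3 commits.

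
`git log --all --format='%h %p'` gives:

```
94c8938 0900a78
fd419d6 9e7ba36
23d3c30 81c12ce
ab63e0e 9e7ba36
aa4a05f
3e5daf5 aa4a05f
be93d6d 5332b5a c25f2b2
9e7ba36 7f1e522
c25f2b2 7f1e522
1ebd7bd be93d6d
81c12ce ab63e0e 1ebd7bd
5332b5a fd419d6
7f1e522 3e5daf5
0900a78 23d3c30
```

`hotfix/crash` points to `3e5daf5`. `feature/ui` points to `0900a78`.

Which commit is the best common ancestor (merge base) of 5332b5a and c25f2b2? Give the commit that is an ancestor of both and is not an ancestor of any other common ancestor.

7f1e522

Ancestors of 5332b5a: {3e5daf5, 5332b5a, 7f1e522, 9e7ba36, aa4a05f, fd419d6}.
Ancestors of c25f2b2: {3e5daf5, 7f1e522, aa4a05f, c25f2b2}.
Common ancestors: {3e5daf5, 7f1e522, aa4a05f}.
Among these, 7f1e522 is not an ancestor of any other common ancestor — it is the merge base.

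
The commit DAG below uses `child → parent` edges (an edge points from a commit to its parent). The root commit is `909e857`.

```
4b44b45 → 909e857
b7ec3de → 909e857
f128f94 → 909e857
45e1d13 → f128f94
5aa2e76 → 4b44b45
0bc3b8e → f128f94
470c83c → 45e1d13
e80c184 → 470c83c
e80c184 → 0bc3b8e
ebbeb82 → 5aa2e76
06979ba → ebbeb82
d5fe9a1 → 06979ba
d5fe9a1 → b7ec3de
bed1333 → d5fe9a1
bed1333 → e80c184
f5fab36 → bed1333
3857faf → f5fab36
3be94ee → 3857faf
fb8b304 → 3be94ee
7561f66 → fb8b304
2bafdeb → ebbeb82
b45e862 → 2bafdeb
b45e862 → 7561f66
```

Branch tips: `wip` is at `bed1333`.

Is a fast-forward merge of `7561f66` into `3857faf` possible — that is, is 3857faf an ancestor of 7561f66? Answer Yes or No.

A fast-forward from 3857faf to 7561f66 is possible iff 3857faf is an ancestor of 7561f66.
Ancestors of 7561f66: {06979ba, 0bc3b8e, 3857faf, 3be94ee, 45e1d13, 470c83c, 4b44b45, 5aa2e76, 7561f66, 909e857, b7ec3de, bed1333, d5fe9a1, e80c184, ebbeb82, f128f94, f5fab36, fb8b304}.
3857faf is among them, so fast-forward is possible.

Yes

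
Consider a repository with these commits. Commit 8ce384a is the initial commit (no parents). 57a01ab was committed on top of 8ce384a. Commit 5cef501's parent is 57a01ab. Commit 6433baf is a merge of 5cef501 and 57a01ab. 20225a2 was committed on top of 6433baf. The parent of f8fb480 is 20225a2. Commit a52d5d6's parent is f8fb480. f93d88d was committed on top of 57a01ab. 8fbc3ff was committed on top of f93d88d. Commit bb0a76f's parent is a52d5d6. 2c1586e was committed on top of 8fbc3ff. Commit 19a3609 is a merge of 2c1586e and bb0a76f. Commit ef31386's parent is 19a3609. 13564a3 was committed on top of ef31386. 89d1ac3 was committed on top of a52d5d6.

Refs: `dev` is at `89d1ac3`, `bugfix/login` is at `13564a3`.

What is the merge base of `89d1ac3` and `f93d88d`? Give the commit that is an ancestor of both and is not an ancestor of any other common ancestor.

Ancestors of 89d1ac3: {20225a2, 57a01ab, 5cef501, 6433baf, 89d1ac3, 8ce384a, a52d5d6, f8fb480}.
Ancestors of f93d88d: {57a01ab, 8ce384a, f93d88d}.
Common ancestors: {57a01ab, 8ce384a}.
Among these, 57a01ab is not an ancestor of any other common ancestor — it is the merge base.

57a01ab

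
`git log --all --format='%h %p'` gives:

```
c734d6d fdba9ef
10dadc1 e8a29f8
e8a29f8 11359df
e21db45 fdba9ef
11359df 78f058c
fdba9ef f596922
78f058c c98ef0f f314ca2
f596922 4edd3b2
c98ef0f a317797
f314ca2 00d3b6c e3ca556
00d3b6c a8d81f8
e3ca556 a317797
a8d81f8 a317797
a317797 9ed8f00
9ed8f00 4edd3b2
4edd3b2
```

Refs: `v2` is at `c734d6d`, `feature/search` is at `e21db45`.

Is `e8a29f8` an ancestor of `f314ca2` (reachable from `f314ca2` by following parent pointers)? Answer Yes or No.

Ancestors of f314ca2: {00d3b6c, 4edd3b2, 9ed8f00, a317797, a8d81f8, e3ca556, f314ca2}.
e8a29f8 is not in that set, so it is not an ancestor of f314ca2.

No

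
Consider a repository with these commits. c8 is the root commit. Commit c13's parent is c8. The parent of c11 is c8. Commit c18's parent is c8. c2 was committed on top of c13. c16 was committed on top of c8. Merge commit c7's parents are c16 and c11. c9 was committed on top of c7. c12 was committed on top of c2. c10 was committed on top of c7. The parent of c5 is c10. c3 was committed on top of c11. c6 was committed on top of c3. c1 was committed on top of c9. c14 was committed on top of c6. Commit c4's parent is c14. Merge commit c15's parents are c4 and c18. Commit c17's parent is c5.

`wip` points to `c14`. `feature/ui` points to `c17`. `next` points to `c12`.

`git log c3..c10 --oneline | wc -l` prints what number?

3

Reachable from c10: {c10, c11, c16, c7, c8}.
Reachable from c3: {c11, c3, c8}.
In c10's history but not c3's: {c10, c16, c7} — 3 commits.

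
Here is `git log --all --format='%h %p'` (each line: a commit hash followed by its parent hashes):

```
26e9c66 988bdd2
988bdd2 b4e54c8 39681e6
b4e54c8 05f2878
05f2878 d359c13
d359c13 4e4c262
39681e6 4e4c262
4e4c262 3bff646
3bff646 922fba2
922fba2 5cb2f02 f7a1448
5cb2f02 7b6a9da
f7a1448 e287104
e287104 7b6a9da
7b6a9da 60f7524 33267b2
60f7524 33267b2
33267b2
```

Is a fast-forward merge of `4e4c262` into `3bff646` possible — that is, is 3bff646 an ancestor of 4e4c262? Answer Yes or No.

Yes

A fast-forward from 3bff646 to 4e4c262 is possible iff 3bff646 is an ancestor of 4e4c262.
Ancestors of 4e4c262: {33267b2, 3bff646, 4e4c262, 5cb2f02, 60f7524, 7b6a9da, 922fba2, e287104, f7a1448}.
3bff646 is among them, so fast-forward is possible.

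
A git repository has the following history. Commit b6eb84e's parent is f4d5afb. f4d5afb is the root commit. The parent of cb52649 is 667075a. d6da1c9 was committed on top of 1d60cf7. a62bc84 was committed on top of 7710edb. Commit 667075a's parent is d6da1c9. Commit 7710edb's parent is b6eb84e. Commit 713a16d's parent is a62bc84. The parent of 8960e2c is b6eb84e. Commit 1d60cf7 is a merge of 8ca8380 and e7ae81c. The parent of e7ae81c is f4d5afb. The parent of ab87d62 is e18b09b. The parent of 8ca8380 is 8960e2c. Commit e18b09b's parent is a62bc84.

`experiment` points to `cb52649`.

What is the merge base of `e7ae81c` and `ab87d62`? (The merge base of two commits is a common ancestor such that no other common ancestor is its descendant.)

f4d5afb

Ancestors of e7ae81c: {e7ae81c, f4d5afb}.
Ancestors of ab87d62: {7710edb, a62bc84, ab87d62, b6eb84e, e18b09b, f4d5afb}.
Common ancestors: {f4d5afb}.
The only common ancestor is f4d5afb, so it is the merge base.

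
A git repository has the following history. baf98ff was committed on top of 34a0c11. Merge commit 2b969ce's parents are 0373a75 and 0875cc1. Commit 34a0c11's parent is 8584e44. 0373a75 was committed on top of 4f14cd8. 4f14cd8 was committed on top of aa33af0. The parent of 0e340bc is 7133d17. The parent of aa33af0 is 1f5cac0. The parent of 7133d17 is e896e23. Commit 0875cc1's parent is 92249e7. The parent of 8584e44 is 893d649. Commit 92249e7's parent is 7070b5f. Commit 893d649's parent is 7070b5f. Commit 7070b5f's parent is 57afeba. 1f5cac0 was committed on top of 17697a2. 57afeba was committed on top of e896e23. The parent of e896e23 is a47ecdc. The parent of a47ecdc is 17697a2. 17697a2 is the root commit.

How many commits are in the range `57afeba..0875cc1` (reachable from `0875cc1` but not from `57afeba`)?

3

Reachable from 0875cc1: {0875cc1, 17697a2, 57afeba, 7070b5f, 92249e7, a47ecdc, e896e23}.
Reachable from 57afeba: {17697a2, 57afeba, a47ecdc, e896e23}.
In 0875cc1's history but not 57afeba's: {0875cc1, 7070b5f, 92249e7} — 3 commits.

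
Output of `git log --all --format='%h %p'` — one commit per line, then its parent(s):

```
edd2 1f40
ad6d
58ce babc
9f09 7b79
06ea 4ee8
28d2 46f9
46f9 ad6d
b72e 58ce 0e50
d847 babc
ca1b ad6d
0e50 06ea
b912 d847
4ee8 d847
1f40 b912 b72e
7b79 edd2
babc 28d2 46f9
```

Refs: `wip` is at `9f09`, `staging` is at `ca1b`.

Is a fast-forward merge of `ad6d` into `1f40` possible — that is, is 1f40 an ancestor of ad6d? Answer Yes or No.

A fast-forward from 1f40 to ad6d is possible iff 1f40 is an ancestor of ad6d.
Ancestors of ad6d: {ad6d}.
1f40 is not among them, so fast-forward is not possible.

No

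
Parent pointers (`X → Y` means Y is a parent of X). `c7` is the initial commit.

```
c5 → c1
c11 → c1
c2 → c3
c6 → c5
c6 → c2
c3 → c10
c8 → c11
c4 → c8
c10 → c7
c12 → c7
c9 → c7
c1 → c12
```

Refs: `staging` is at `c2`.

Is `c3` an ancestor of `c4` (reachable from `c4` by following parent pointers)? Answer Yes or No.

Ancestors of c4: {c1, c11, c12, c4, c7, c8}.
c3 is not in that set, so it is not an ancestor of c4.

No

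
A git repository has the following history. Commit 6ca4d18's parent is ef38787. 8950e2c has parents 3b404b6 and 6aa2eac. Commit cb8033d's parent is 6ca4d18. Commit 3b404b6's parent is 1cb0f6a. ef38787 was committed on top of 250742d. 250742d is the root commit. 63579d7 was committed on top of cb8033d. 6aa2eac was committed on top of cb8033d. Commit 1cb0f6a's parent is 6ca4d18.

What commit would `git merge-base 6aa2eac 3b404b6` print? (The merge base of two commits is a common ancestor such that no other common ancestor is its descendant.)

6ca4d18

Ancestors of 6aa2eac: {250742d, 6aa2eac, 6ca4d18, cb8033d, ef38787}.
Ancestors of 3b404b6: {1cb0f6a, 250742d, 3b404b6, 6ca4d18, ef38787}.
Common ancestors: {250742d, 6ca4d18, ef38787}.
Among these, 6ca4d18 is not an ancestor of any other common ancestor — it is the merge base.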